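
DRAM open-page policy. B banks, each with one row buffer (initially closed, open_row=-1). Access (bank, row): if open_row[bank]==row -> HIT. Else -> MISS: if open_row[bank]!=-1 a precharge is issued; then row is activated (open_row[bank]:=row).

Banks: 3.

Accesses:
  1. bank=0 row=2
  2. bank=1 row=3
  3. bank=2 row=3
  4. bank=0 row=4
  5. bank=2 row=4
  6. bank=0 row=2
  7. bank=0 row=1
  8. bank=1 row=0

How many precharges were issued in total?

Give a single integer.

Answer: 5

Derivation:
Acc 1: bank0 row2 -> MISS (open row2); precharges=0
Acc 2: bank1 row3 -> MISS (open row3); precharges=0
Acc 3: bank2 row3 -> MISS (open row3); precharges=0
Acc 4: bank0 row4 -> MISS (open row4); precharges=1
Acc 5: bank2 row4 -> MISS (open row4); precharges=2
Acc 6: bank0 row2 -> MISS (open row2); precharges=3
Acc 7: bank0 row1 -> MISS (open row1); precharges=4
Acc 8: bank1 row0 -> MISS (open row0); precharges=5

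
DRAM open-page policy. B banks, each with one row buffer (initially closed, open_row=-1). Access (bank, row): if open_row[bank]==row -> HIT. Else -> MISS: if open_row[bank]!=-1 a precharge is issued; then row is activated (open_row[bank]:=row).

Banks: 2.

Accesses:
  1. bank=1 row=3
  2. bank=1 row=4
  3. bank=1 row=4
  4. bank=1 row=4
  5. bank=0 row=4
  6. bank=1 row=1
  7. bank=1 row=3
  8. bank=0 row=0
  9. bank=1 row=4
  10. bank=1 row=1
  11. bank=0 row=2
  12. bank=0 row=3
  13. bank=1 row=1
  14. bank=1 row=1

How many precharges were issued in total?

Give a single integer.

Acc 1: bank1 row3 -> MISS (open row3); precharges=0
Acc 2: bank1 row4 -> MISS (open row4); precharges=1
Acc 3: bank1 row4 -> HIT
Acc 4: bank1 row4 -> HIT
Acc 5: bank0 row4 -> MISS (open row4); precharges=1
Acc 6: bank1 row1 -> MISS (open row1); precharges=2
Acc 7: bank1 row3 -> MISS (open row3); precharges=3
Acc 8: bank0 row0 -> MISS (open row0); precharges=4
Acc 9: bank1 row4 -> MISS (open row4); precharges=5
Acc 10: bank1 row1 -> MISS (open row1); precharges=6
Acc 11: bank0 row2 -> MISS (open row2); precharges=7
Acc 12: bank0 row3 -> MISS (open row3); precharges=8
Acc 13: bank1 row1 -> HIT
Acc 14: bank1 row1 -> HIT

Answer: 8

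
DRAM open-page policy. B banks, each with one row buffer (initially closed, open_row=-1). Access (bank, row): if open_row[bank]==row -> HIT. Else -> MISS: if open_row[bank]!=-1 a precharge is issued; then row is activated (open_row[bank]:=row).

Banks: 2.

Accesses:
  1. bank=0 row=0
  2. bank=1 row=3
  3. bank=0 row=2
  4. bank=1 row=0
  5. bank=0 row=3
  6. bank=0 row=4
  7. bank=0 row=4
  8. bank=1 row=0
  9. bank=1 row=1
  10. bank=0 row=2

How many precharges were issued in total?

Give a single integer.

Answer: 6

Derivation:
Acc 1: bank0 row0 -> MISS (open row0); precharges=0
Acc 2: bank1 row3 -> MISS (open row3); precharges=0
Acc 3: bank0 row2 -> MISS (open row2); precharges=1
Acc 4: bank1 row0 -> MISS (open row0); precharges=2
Acc 5: bank0 row3 -> MISS (open row3); precharges=3
Acc 6: bank0 row4 -> MISS (open row4); precharges=4
Acc 7: bank0 row4 -> HIT
Acc 8: bank1 row0 -> HIT
Acc 9: bank1 row1 -> MISS (open row1); precharges=5
Acc 10: bank0 row2 -> MISS (open row2); precharges=6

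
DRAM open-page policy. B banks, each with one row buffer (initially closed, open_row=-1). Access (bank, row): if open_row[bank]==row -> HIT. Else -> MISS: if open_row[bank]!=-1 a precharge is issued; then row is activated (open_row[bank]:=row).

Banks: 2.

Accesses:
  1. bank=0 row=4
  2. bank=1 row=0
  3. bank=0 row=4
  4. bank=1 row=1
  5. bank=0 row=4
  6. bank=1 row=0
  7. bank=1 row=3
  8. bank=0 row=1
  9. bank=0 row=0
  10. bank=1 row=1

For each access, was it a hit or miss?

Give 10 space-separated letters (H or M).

Answer: M M H M H M M M M M

Derivation:
Acc 1: bank0 row4 -> MISS (open row4); precharges=0
Acc 2: bank1 row0 -> MISS (open row0); precharges=0
Acc 3: bank0 row4 -> HIT
Acc 4: bank1 row1 -> MISS (open row1); precharges=1
Acc 5: bank0 row4 -> HIT
Acc 6: bank1 row0 -> MISS (open row0); precharges=2
Acc 7: bank1 row3 -> MISS (open row3); precharges=3
Acc 8: bank0 row1 -> MISS (open row1); precharges=4
Acc 9: bank0 row0 -> MISS (open row0); precharges=5
Acc 10: bank1 row1 -> MISS (open row1); precharges=6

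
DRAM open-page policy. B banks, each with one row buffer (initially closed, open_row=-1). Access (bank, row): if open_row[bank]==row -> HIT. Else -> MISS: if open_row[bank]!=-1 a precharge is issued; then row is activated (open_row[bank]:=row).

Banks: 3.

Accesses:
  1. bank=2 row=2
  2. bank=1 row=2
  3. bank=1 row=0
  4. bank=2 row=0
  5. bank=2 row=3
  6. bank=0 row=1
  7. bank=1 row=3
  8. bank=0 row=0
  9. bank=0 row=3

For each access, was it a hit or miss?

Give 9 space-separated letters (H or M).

Acc 1: bank2 row2 -> MISS (open row2); precharges=0
Acc 2: bank1 row2 -> MISS (open row2); precharges=0
Acc 3: bank1 row0 -> MISS (open row0); precharges=1
Acc 4: bank2 row0 -> MISS (open row0); precharges=2
Acc 5: bank2 row3 -> MISS (open row3); precharges=3
Acc 6: bank0 row1 -> MISS (open row1); precharges=3
Acc 7: bank1 row3 -> MISS (open row3); precharges=4
Acc 8: bank0 row0 -> MISS (open row0); precharges=5
Acc 9: bank0 row3 -> MISS (open row3); precharges=6

Answer: M M M M M M M M M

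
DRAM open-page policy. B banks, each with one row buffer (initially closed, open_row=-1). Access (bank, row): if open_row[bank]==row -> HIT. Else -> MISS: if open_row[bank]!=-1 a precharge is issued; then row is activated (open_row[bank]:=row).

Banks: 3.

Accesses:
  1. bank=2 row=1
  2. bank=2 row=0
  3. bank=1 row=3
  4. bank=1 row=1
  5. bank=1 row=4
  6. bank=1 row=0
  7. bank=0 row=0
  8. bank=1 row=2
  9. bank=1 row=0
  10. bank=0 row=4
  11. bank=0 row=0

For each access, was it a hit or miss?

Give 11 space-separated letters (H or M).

Acc 1: bank2 row1 -> MISS (open row1); precharges=0
Acc 2: bank2 row0 -> MISS (open row0); precharges=1
Acc 3: bank1 row3 -> MISS (open row3); precharges=1
Acc 4: bank1 row1 -> MISS (open row1); precharges=2
Acc 5: bank1 row4 -> MISS (open row4); precharges=3
Acc 6: bank1 row0 -> MISS (open row0); precharges=4
Acc 7: bank0 row0 -> MISS (open row0); precharges=4
Acc 8: bank1 row2 -> MISS (open row2); precharges=5
Acc 9: bank1 row0 -> MISS (open row0); precharges=6
Acc 10: bank0 row4 -> MISS (open row4); precharges=7
Acc 11: bank0 row0 -> MISS (open row0); precharges=8

Answer: M M M M M M M M M M M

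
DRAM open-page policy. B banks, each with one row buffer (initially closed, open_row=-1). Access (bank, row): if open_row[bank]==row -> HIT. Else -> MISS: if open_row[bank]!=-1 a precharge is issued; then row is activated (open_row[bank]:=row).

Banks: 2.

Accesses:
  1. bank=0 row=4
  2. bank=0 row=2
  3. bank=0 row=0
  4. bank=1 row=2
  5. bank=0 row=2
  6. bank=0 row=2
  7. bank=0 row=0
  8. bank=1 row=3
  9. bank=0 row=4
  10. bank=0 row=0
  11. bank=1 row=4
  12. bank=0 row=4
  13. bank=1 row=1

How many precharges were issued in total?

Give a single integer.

Answer: 10

Derivation:
Acc 1: bank0 row4 -> MISS (open row4); precharges=0
Acc 2: bank0 row2 -> MISS (open row2); precharges=1
Acc 3: bank0 row0 -> MISS (open row0); precharges=2
Acc 4: bank1 row2 -> MISS (open row2); precharges=2
Acc 5: bank0 row2 -> MISS (open row2); precharges=3
Acc 6: bank0 row2 -> HIT
Acc 7: bank0 row0 -> MISS (open row0); precharges=4
Acc 8: bank1 row3 -> MISS (open row3); precharges=5
Acc 9: bank0 row4 -> MISS (open row4); precharges=6
Acc 10: bank0 row0 -> MISS (open row0); precharges=7
Acc 11: bank1 row4 -> MISS (open row4); precharges=8
Acc 12: bank0 row4 -> MISS (open row4); precharges=9
Acc 13: bank1 row1 -> MISS (open row1); precharges=10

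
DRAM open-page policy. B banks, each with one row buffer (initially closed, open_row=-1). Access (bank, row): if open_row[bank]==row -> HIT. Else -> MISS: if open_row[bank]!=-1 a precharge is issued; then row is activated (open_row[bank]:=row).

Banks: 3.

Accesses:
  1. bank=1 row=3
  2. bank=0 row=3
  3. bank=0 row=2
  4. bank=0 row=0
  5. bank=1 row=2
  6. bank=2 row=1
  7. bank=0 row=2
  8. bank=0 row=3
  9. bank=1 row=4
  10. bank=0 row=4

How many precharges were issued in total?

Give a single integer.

Answer: 7

Derivation:
Acc 1: bank1 row3 -> MISS (open row3); precharges=0
Acc 2: bank0 row3 -> MISS (open row3); precharges=0
Acc 3: bank0 row2 -> MISS (open row2); precharges=1
Acc 4: bank0 row0 -> MISS (open row0); precharges=2
Acc 5: bank1 row2 -> MISS (open row2); precharges=3
Acc 6: bank2 row1 -> MISS (open row1); precharges=3
Acc 7: bank0 row2 -> MISS (open row2); precharges=4
Acc 8: bank0 row3 -> MISS (open row3); precharges=5
Acc 9: bank1 row4 -> MISS (open row4); precharges=6
Acc 10: bank0 row4 -> MISS (open row4); precharges=7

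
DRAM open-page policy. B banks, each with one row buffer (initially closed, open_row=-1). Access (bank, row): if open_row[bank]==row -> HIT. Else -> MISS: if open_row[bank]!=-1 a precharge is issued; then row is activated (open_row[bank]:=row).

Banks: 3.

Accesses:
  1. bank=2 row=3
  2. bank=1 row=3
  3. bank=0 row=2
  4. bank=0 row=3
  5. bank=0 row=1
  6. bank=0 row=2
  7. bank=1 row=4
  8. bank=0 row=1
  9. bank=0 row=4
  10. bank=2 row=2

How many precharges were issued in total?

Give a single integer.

Answer: 7

Derivation:
Acc 1: bank2 row3 -> MISS (open row3); precharges=0
Acc 2: bank1 row3 -> MISS (open row3); precharges=0
Acc 3: bank0 row2 -> MISS (open row2); precharges=0
Acc 4: bank0 row3 -> MISS (open row3); precharges=1
Acc 5: bank0 row1 -> MISS (open row1); precharges=2
Acc 6: bank0 row2 -> MISS (open row2); precharges=3
Acc 7: bank1 row4 -> MISS (open row4); precharges=4
Acc 8: bank0 row1 -> MISS (open row1); precharges=5
Acc 9: bank0 row4 -> MISS (open row4); precharges=6
Acc 10: bank2 row2 -> MISS (open row2); precharges=7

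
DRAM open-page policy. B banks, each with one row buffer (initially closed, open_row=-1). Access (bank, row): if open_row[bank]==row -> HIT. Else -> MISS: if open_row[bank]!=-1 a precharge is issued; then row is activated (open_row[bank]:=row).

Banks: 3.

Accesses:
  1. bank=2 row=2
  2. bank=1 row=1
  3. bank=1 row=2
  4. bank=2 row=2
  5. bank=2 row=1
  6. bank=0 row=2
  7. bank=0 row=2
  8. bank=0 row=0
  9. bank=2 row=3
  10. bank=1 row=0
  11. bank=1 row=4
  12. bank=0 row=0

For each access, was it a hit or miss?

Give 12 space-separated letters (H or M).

Acc 1: bank2 row2 -> MISS (open row2); precharges=0
Acc 2: bank1 row1 -> MISS (open row1); precharges=0
Acc 3: bank1 row2 -> MISS (open row2); precharges=1
Acc 4: bank2 row2 -> HIT
Acc 5: bank2 row1 -> MISS (open row1); precharges=2
Acc 6: bank0 row2 -> MISS (open row2); precharges=2
Acc 7: bank0 row2 -> HIT
Acc 8: bank0 row0 -> MISS (open row0); precharges=3
Acc 9: bank2 row3 -> MISS (open row3); precharges=4
Acc 10: bank1 row0 -> MISS (open row0); precharges=5
Acc 11: bank1 row4 -> MISS (open row4); precharges=6
Acc 12: bank0 row0 -> HIT

Answer: M M M H M M H M M M M H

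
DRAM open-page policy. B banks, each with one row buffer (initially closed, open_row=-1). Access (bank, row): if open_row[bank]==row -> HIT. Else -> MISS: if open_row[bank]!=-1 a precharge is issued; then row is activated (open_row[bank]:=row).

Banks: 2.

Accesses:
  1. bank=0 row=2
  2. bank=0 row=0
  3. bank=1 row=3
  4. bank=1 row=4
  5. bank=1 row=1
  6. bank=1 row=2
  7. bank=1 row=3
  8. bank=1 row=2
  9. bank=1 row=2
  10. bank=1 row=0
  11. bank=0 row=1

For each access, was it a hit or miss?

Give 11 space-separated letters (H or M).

Acc 1: bank0 row2 -> MISS (open row2); precharges=0
Acc 2: bank0 row0 -> MISS (open row0); precharges=1
Acc 3: bank1 row3 -> MISS (open row3); precharges=1
Acc 4: bank1 row4 -> MISS (open row4); precharges=2
Acc 5: bank1 row1 -> MISS (open row1); precharges=3
Acc 6: bank1 row2 -> MISS (open row2); precharges=4
Acc 7: bank1 row3 -> MISS (open row3); precharges=5
Acc 8: bank1 row2 -> MISS (open row2); precharges=6
Acc 9: bank1 row2 -> HIT
Acc 10: bank1 row0 -> MISS (open row0); precharges=7
Acc 11: bank0 row1 -> MISS (open row1); precharges=8

Answer: M M M M M M M M H M M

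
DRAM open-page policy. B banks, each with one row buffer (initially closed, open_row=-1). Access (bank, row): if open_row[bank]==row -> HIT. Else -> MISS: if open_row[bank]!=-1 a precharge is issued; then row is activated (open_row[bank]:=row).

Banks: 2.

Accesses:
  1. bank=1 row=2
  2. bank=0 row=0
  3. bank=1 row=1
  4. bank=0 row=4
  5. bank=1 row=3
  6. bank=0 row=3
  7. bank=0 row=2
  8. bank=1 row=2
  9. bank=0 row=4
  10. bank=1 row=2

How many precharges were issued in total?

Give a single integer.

Acc 1: bank1 row2 -> MISS (open row2); precharges=0
Acc 2: bank0 row0 -> MISS (open row0); precharges=0
Acc 3: bank1 row1 -> MISS (open row1); precharges=1
Acc 4: bank0 row4 -> MISS (open row4); precharges=2
Acc 5: bank1 row3 -> MISS (open row3); precharges=3
Acc 6: bank0 row3 -> MISS (open row3); precharges=4
Acc 7: bank0 row2 -> MISS (open row2); precharges=5
Acc 8: bank1 row2 -> MISS (open row2); precharges=6
Acc 9: bank0 row4 -> MISS (open row4); precharges=7
Acc 10: bank1 row2 -> HIT

Answer: 7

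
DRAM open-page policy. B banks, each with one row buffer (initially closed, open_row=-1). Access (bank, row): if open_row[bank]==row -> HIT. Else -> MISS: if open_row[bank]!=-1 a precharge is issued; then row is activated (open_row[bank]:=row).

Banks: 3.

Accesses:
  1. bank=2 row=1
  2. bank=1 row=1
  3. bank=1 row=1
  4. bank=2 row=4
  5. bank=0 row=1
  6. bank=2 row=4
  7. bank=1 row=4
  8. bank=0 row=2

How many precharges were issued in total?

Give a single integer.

Acc 1: bank2 row1 -> MISS (open row1); precharges=0
Acc 2: bank1 row1 -> MISS (open row1); precharges=0
Acc 3: bank1 row1 -> HIT
Acc 4: bank2 row4 -> MISS (open row4); precharges=1
Acc 5: bank0 row1 -> MISS (open row1); precharges=1
Acc 6: bank2 row4 -> HIT
Acc 7: bank1 row4 -> MISS (open row4); precharges=2
Acc 8: bank0 row2 -> MISS (open row2); precharges=3

Answer: 3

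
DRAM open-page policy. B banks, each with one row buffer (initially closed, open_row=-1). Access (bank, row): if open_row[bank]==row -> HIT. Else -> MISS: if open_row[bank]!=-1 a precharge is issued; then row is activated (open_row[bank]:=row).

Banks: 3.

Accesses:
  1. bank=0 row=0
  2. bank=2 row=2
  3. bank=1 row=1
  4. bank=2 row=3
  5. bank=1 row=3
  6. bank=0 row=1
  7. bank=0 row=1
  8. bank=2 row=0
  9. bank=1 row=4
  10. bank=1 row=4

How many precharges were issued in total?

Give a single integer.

Answer: 5

Derivation:
Acc 1: bank0 row0 -> MISS (open row0); precharges=0
Acc 2: bank2 row2 -> MISS (open row2); precharges=0
Acc 3: bank1 row1 -> MISS (open row1); precharges=0
Acc 4: bank2 row3 -> MISS (open row3); precharges=1
Acc 5: bank1 row3 -> MISS (open row3); precharges=2
Acc 6: bank0 row1 -> MISS (open row1); precharges=3
Acc 7: bank0 row1 -> HIT
Acc 8: bank2 row0 -> MISS (open row0); precharges=4
Acc 9: bank1 row4 -> MISS (open row4); precharges=5
Acc 10: bank1 row4 -> HIT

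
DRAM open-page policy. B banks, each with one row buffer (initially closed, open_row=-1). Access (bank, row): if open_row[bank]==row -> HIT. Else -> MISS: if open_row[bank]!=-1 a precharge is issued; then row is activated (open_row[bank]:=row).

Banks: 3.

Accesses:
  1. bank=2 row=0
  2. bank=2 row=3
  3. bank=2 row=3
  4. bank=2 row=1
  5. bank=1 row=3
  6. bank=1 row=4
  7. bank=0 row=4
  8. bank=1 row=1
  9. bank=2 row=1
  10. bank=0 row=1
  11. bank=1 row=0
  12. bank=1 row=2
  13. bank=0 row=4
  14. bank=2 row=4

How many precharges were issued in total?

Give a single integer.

Answer: 9

Derivation:
Acc 1: bank2 row0 -> MISS (open row0); precharges=0
Acc 2: bank2 row3 -> MISS (open row3); precharges=1
Acc 3: bank2 row3 -> HIT
Acc 4: bank2 row1 -> MISS (open row1); precharges=2
Acc 5: bank1 row3 -> MISS (open row3); precharges=2
Acc 6: bank1 row4 -> MISS (open row4); precharges=3
Acc 7: bank0 row4 -> MISS (open row4); precharges=3
Acc 8: bank1 row1 -> MISS (open row1); precharges=4
Acc 9: bank2 row1 -> HIT
Acc 10: bank0 row1 -> MISS (open row1); precharges=5
Acc 11: bank1 row0 -> MISS (open row0); precharges=6
Acc 12: bank1 row2 -> MISS (open row2); precharges=7
Acc 13: bank0 row4 -> MISS (open row4); precharges=8
Acc 14: bank2 row4 -> MISS (open row4); precharges=9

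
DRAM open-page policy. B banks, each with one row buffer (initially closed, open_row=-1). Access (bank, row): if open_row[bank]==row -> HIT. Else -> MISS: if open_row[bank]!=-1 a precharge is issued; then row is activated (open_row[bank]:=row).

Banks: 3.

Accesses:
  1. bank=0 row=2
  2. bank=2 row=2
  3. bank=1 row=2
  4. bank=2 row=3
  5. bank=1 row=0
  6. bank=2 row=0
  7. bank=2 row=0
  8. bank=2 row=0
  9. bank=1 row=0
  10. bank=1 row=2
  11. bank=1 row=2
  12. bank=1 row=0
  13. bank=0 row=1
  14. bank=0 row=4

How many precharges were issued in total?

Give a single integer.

Answer: 7

Derivation:
Acc 1: bank0 row2 -> MISS (open row2); precharges=0
Acc 2: bank2 row2 -> MISS (open row2); precharges=0
Acc 3: bank1 row2 -> MISS (open row2); precharges=0
Acc 4: bank2 row3 -> MISS (open row3); precharges=1
Acc 5: bank1 row0 -> MISS (open row0); precharges=2
Acc 6: bank2 row0 -> MISS (open row0); precharges=3
Acc 7: bank2 row0 -> HIT
Acc 8: bank2 row0 -> HIT
Acc 9: bank1 row0 -> HIT
Acc 10: bank1 row2 -> MISS (open row2); precharges=4
Acc 11: bank1 row2 -> HIT
Acc 12: bank1 row0 -> MISS (open row0); precharges=5
Acc 13: bank0 row1 -> MISS (open row1); precharges=6
Acc 14: bank0 row4 -> MISS (open row4); precharges=7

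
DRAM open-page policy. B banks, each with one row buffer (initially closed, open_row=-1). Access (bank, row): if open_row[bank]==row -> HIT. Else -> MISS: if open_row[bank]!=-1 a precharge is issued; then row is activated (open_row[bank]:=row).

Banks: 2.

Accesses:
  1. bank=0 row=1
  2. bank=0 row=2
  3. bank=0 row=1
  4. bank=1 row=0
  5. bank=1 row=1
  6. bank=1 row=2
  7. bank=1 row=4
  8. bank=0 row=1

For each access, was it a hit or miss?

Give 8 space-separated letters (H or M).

Acc 1: bank0 row1 -> MISS (open row1); precharges=0
Acc 2: bank0 row2 -> MISS (open row2); precharges=1
Acc 3: bank0 row1 -> MISS (open row1); precharges=2
Acc 4: bank1 row0 -> MISS (open row0); precharges=2
Acc 5: bank1 row1 -> MISS (open row1); precharges=3
Acc 6: bank1 row2 -> MISS (open row2); precharges=4
Acc 7: bank1 row4 -> MISS (open row4); precharges=5
Acc 8: bank0 row1 -> HIT

Answer: M M M M M M M H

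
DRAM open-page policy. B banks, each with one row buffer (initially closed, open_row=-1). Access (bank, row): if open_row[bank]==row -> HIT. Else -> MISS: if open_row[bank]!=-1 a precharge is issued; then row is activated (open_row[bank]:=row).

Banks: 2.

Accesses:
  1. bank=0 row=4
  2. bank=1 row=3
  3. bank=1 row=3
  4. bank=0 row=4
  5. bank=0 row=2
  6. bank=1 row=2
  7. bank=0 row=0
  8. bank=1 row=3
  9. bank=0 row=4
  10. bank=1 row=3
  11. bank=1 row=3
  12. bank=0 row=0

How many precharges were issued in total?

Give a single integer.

Acc 1: bank0 row4 -> MISS (open row4); precharges=0
Acc 2: bank1 row3 -> MISS (open row3); precharges=0
Acc 3: bank1 row3 -> HIT
Acc 4: bank0 row4 -> HIT
Acc 5: bank0 row2 -> MISS (open row2); precharges=1
Acc 6: bank1 row2 -> MISS (open row2); precharges=2
Acc 7: bank0 row0 -> MISS (open row0); precharges=3
Acc 8: bank1 row3 -> MISS (open row3); precharges=4
Acc 9: bank0 row4 -> MISS (open row4); precharges=5
Acc 10: bank1 row3 -> HIT
Acc 11: bank1 row3 -> HIT
Acc 12: bank0 row0 -> MISS (open row0); precharges=6

Answer: 6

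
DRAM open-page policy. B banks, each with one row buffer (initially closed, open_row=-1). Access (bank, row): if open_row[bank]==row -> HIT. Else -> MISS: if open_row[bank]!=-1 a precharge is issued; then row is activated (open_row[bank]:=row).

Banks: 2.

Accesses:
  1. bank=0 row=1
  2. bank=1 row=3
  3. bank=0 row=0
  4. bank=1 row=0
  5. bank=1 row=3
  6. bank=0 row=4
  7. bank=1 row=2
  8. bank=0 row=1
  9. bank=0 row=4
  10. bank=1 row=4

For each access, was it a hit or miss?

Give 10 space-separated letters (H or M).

Answer: M M M M M M M M M M

Derivation:
Acc 1: bank0 row1 -> MISS (open row1); precharges=0
Acc 2: bank1 row3 -> MISS (open row3); precharges=0
Acc 3: bank0 row0 -> MISS (open row0); precharges=1
Acc 4: bank1 row0 -> MISS (open row0); precharges=2
Acc 5: bank1 row3 -> MISS (open row3); precharges=3
Acc 6: bank0 row4 -> MISS (open row4); precharges=4
Acc 7: bank1 row2 -> MISS (open row2); precharges=5
Acc 8: bank0 row1 -> MISS (open row1); precharges=6
Acc 9: bank0 row4 -> MISS (open row4); precharges=7
Acc 10: bank1 row4 -> MISS (open row4); precharges=8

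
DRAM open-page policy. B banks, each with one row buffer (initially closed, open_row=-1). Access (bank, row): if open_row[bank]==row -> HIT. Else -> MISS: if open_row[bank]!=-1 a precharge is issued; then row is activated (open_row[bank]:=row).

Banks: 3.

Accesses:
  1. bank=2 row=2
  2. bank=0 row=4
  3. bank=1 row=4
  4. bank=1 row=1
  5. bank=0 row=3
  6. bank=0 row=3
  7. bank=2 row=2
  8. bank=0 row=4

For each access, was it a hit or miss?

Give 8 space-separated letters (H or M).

Acc 1: bank2 row2 -> MISS (open row2); precharges=0
Acc 2: bank0 row4 -> MISS (open row4); precharges=0
Acc 3: bank1 row4 -> MISS (open row4); precharges=0
Acc 4: bank1 row1 -> MISS (open row1); precharges=1
Acc 5: bank0 row3 -> MISS (open row3); precharges=2
Acc 6: bank0 row3 -> HIT
Acc 7: bank2 row2 -> HIT
Acc 8: bank0 row4 -> MISS (open row4); precharges=3

Answer: M M M M M H H M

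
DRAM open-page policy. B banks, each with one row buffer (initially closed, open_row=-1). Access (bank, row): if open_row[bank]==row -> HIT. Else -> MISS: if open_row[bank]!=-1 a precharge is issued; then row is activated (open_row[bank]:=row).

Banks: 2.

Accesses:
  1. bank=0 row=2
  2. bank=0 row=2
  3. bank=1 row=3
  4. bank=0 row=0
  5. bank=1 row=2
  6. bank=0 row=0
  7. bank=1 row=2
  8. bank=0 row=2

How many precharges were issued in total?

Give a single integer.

Acc 1: bank0 row2 -> MISS (open row2); precharges=0
Acc 2: bank0 row2 -> HIT
Acc 3: bank1 row3 -> MISS (open row3); precharges=0
Acc 4: bank0 row0 -> MISS (open row0); precharges=1
Acc 5: bank1 row2 -> MISS (open row2); precharges=2
Acc 6: bank0 row0 -> HIT
Acc 7: bank1 row2 -> HIT
Acc 8: bank0 row2 -> MISS (open row2); precharges=3

Answer: 3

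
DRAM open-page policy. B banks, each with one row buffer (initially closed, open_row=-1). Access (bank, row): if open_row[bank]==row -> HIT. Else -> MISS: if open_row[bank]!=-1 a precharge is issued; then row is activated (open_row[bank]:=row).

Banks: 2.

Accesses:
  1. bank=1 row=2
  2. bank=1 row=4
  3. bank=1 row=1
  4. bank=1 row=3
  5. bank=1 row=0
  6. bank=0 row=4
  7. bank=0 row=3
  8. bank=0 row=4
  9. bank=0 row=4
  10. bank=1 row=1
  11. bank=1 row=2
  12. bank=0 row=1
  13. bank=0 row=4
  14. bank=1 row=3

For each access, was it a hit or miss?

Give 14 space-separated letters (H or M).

Answer: M M M M M M M M H M M M M M

Derivation:
Acc 1: bank1 row2 -> MISS (open row2); precharges=0
Acc 2: bank1 row4 -> MISS (open row4); precharges=1
Acc 3: bank1 row1 -> MISS (open row1); precharges=2
Acc 4: bank1 row3 -> MISS (open row3); precharges=3
Acc 5: bank1 row0 -> MISS (open row0); precharges=4
Acc 6: bank0 row4 -> MISS (open row4); precharges=4
Acc 7: bank0 row3 -> MISS (open row3); precharges=5
Acc 8: bank0 row4 -> MISS (open row4); precharges=6
Acc 9: bank0 row4 -> HIT
Acc 10: bank1 row1 -> MISS (open row1); precharges=7
Acc 11: bank1 row2 -> MISS (open row2); precharges=8
Acc 12: bank0 row1 -> MISS (open row1); precharges=9
Acc 13: bank0 row4 -> MISS (open row4); precharges=10
Acc 14: bank1 row3 -> MISS (open row3); precharges=11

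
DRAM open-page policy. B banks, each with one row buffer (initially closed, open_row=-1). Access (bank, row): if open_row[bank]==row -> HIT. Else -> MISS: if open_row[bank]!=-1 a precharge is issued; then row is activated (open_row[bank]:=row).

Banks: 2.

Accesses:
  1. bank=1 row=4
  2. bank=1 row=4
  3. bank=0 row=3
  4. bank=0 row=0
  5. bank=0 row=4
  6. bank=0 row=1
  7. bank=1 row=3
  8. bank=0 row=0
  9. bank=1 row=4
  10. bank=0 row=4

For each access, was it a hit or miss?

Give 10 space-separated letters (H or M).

Acc 1: bank1 row4 -> MISS (open row4); precharges=0
Acc 2: bank1 row4 -> HIT
Acc 3: bank0 row3 -> MISS (open row3); precharges=0
Acc 4: bank0 row0 -> MISS (open row0); precharges=1
Acc 5: bank0 row4 -> MISS (open row4); precharges=2
Acc 6: bank0 row1 -> MISS (open row1); precharges=3
Acc 7: bank1 row3 -> MISS (open row3); precharges=4
Acc 8: bank0 row0 -> MISS (open row0); precharges=5
Acc 9: bank1 row4 -> MISS (open row4); precharges=6
Acc 10: bank0 row4 -> MISS (open row4); precharges=7

Answer: M H M M M M M M M M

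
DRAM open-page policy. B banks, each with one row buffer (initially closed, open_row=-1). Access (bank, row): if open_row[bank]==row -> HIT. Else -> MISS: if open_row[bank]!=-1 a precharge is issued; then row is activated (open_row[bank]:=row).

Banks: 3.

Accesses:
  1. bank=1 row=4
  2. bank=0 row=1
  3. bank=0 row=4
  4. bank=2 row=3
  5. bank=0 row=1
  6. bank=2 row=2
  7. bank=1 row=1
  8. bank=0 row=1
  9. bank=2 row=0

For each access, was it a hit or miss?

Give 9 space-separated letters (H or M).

Answer: M M M M M M M H M

Derivation:
Acc 1: bank1 row4 -> MISS (open row4); precharges=0
Acc 2: bank0 row1 -> MISS (open row1); precharges=0
Acc 3: bank0 row4 -> MISS (open row4); precharges=1
Acc 4: bank2 row3 -> MISS (open row3); precharges=1
Acc 5: bank0 row1 -> MISS (open row1); precharges=2
Acc 6: bank2 row2 -> MISS (open row2); precharges=3
Acc 7: bank1 row1 -> MISS (open row1); precharges=4
Acc 8: bank0 row1 -> HIT
Acc 9: bank2 row0 -> MISS (open row0); precharges=5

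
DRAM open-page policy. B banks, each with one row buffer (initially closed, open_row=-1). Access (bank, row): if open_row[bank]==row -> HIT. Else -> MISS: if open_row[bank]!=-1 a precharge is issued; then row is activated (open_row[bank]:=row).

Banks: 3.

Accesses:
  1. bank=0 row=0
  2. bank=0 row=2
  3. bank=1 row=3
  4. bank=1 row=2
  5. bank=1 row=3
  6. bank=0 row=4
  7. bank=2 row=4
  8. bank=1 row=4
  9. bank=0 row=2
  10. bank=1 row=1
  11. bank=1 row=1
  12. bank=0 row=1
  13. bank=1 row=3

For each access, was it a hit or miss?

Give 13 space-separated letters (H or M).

Acc 1: bank0 row0 -> MISS (open row0); precharges=0
Acc 2: bank0 row2 -> MISS (open row2); precharges=1
Acc 3: bank1 row3 -> MISS (open row3); precharges=1
Acc 4: bank1 row2 -> MISS (open row2); precharges=2
Acc 5: bank1 row3 -> MISS (open row3); precharges=3
Acc 6: bank0 row4 -> MISS (open row4); precharges=4
Acc 7: bank2 row4 -> MISS (open row4); precharges=4
Acc 8: bank1 row4 -> MISS (open row4); precharges=5
Acc 9: bank0 row2 -> MISS (open row2); precharges=6
Acc 10: bank1 row1 -> MISS (open row1); precharges=7
Acc 11: bank1 row1 -> HIT
Acc 12: bank0 row1 -> MISS (open row1); precharges=8
Acc 13: bank1 row3 -> MISS (open row3); precharges=9

Answer: M M M M M M M M M M H M M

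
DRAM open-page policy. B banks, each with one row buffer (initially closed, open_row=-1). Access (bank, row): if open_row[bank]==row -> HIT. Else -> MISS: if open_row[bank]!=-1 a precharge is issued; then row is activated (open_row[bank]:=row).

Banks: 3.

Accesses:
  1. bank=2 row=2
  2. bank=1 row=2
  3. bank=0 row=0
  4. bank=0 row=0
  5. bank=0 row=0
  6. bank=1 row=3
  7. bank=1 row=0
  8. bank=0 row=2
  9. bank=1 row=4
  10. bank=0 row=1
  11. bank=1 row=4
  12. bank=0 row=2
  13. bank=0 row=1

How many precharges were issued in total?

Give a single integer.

Acc 1: bank2 row2 -> MISS (open row2); precharges=0
Acc 2: bank1 row2 -> MISS (open row2); precharges=0
Acc 3: bank0 row0 -> MISS (open row0); precharges=0
Acc 4: bank0 row0 -> HIT
Acc 5: bank0 row0 -> HIT
Acc 6: bank1 row3 -> MISS (open row3); precharges=1
Acc 7: bank1 row0 -> MISS (open row0); precharges=2
Acc 8: bank0 row2 -> MISS (open row2); precharges=3
Acc 9: bank1 row4 -> MISS (open row4); precharges=4
Acc 10: bank0 row1 -> MISS (open row1); precharges=5
Acc 11: bank1 row4 -> HIT
Acc 12: bank0 row2 -> MISS (open row2); precharges=6
Acc 13: bank0 row1 -> MISS (open row1); precharges=7

Answer: 7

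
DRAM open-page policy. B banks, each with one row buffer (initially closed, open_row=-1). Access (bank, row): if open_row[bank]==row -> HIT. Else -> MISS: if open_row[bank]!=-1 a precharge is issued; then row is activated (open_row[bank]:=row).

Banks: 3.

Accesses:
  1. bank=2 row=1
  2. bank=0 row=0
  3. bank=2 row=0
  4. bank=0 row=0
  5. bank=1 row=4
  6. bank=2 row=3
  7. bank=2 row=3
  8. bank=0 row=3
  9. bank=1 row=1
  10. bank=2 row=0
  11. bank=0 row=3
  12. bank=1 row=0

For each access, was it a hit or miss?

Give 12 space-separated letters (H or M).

Acc 1: bank2 row1 -> MISS (open row1); precharges=0
Acc 2: bank0 row0 -> MISS (open row0); precharges=0
Acc 3: bank2 row0 -> MISS (open row0); precharges=1
Acc 4: bank0 row0 -> HIT
Acc 5: bank1 row4 -> MISS (open row4); precharges=1
Acc 6: bank2 row3 -> MISS (open row3); precharges=2
Acc 7: bank2 row3 -> HIT
Acc 8: bank0 row3 -> MISS (open row3); precharges=3
Acc 9: bank1 row1 -> MISS (open row1); precharges=4
Acc 10: bank2 row0 -> MISS (open row0); precharges=5
Acc 11: bank0 row3 -> HIT
Acc 12: bank1 row0 -> MISS (open row0); precharges=6

Answer: M M M H M M H M M M H M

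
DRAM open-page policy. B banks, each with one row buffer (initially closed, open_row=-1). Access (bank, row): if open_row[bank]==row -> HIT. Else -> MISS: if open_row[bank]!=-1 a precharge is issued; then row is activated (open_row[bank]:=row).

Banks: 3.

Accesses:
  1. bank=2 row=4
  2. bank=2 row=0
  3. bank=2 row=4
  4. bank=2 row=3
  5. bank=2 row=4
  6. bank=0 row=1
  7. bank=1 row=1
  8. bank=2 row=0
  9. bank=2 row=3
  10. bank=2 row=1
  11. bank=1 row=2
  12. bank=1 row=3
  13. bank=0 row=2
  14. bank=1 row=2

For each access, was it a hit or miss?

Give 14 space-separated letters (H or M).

Answer: M M M M M M M M M M M M M M

Derivation:
Acc 1: bank2 row4 -> MISS (open row4); precharges=0
Acc 2: bank2 row0 -> MISS (open row0); precharges=1
Acc 3: bank2 row4 -> MISS (open row4); precharges=2
Acc 4: bank2 row3 -> MISS (open row3); precharges=3
Acc 5: bank2 row4 -> MISS (open row4); precharges=4
Acc 6: bank0 row1 -> MISS (open row1); precharges=4
Acc 7: bank1 row1 -> MISS (open row1); precharges=4
Acc 8: bank2 row0 -> MISS (open row0); precharges=5
Acc 9: bank2 row3 -> MISS (open row3); precharges=6
Acc 10: bank2 row1 -> MISS (open row1); precharges=7
Acc 11: bank1 row2 -> MISS (open row2); precharges=8
Acc 12: bank1 row3 -> MISS (open row3); precharges=9
Acc 13: bank0 row2 -> MISS (open row2); precharges=10
Acc 14: bank1 row2 -> MISS (open row2); precharges=11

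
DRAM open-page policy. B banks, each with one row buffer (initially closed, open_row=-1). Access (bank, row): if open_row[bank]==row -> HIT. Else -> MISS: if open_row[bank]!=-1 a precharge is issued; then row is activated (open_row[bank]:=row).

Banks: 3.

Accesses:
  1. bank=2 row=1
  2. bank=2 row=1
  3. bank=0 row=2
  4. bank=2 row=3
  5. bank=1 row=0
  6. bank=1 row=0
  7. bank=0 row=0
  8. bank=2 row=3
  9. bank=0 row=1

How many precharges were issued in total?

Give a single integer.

Acc 1: bank2 row1 -> MISS (open row1); precharges=0
Acc 2: bank2 row1 -> HIT
Acc 3: bank0 row2 -> MISS (open row2); precharges=0
Acc 4: bank2 row3 -> MISS (open row3); precharges=1
Acc 5: bank1 row0 -> MISS (open row0); precharges=1
Acc 6: bank1 row0 -> HIT
Acc 7: bank0 row0 -> MISS (open row0); precharges=2
Acc 8: bank2 row3 -> HIT
Acc 9: bank0 row1 -> MISS (open row1); precharges=3

Answer: 3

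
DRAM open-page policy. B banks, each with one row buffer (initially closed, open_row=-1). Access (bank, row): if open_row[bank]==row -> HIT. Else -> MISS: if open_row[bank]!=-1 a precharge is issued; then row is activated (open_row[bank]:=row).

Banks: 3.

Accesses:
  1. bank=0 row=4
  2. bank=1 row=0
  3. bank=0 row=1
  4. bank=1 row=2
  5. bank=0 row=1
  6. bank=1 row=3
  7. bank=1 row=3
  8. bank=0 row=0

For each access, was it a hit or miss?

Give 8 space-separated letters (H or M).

Answer: M M M M H M H M

Derivation:
Acc 1: bank0 row4 -> MISS (open row4); precharges=0
Acc 2: bank1 row0 -> MISS (open row0); precharges=0
Acc 3: bank0 row1 -> MISS (open row1); precharges=1
Acc 4: bank1 row2 -> MISS (open row2); precharges=2
Acc 5: bank0 row1 -> HIT
Acc 6: bank1 row3 -> MISS (open row3); precharges=3
Acc 7: bank1 row3 -> HIT
Acc 8: bank0 row0 -> MISS (open row0); precharges=4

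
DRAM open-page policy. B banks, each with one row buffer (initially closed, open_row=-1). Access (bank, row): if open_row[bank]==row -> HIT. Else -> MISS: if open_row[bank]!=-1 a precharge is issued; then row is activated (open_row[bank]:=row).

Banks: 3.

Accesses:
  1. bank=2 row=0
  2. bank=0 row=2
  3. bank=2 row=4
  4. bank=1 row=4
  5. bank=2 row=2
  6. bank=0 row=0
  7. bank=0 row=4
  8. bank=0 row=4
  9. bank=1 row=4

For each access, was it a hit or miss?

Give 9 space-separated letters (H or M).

Acc 1: bank2 row0 -> MISS (open row0); precharges=0
Acc 2: bank0 row2 -> MISS (open row2); precharges=0
Acc 3: bank2 row4 -> MISS (open row4); precharges=1
Acc 4: bank1 row4 -> MISS (open row4); precharges=1
Acc 5: bank2 row2 -> MISS (open row2); precharges=2
Acc 6: bank0 row0 -> MISS (open row0); precharges=3
Acc 7: bank0 row4 -> MISS (open row4); precharges=4
Acc 8: bank0 row4 -> HIT
Acc 9: bank1 row4 -> HIT

Answer: M M M M M M M H H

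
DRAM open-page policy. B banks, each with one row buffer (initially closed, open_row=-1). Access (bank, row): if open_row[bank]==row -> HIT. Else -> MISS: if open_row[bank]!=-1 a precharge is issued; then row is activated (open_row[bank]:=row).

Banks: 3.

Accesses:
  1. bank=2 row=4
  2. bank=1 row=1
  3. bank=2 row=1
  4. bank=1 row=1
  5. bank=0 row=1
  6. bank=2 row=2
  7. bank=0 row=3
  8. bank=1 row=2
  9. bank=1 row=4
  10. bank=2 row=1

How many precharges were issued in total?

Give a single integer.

Answer: 6

Derivation:
Acc 1: bank2 row4 -> MISS (open row4); precharges=0
Acc 2: bank1 row1 -> MISS (open row1); precharges=0
Acc 3: bank2 row1 -> MISS (open row1); precharges=1
Acc 4: bank1 row1 -> HIT
Acc 5: bank0 row1 -> MISS (open row1); precharges=1
Acc 6: bank2 row2 -> MISS (open row2); precharges=2
Acc 7: bank0 row3 -> MISS (open row3); precharges=3
Acc 8: bank1 row2 -> MISS (open row2); precharges=4
Acc 9: bank1 row4 -> MISS (open row4); precharges=5
Acc 10: bank2 row1 -> MISS (open row1); precharges=6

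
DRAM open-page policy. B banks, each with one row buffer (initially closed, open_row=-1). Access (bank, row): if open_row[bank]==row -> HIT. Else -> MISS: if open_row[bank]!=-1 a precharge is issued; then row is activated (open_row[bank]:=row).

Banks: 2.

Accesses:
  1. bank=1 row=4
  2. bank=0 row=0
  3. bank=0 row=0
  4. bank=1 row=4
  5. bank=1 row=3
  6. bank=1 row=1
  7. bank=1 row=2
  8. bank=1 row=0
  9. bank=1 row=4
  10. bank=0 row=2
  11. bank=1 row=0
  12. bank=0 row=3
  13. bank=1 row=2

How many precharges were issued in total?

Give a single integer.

Answer: 9

Derivation:
Acc 1: bank1 row4 -> MISS (open row4); precharges=0
Acc 2: bank0 row0 -> MISS (open row0); precharges=0
Acc 3: bank0 row0 -> HIT
Acc 4: bank1 row4 -> HIT
Acc 5: bank1 row3 -> MISS (open row3); precharges=1
Acc 6: bank1 row1 -> MISS (open row1); precharges=2
Acc 7: bank1 row2 -> MISS (open row2); precharges=3
Acc 8: bank1 row0 -> MISS (open row0); precharges=4
Acc 9: bank1 row4 -> MISS (open row4); precharges=5
Acc 10: bank0 row2 -> MISS (open row2); precharges=6
Acc 11: bank1 row0 -> MISS (open row0); precharges=7
Acc 12: bank0 row3 -> MISS (open row3); precharges=8
Acc 13: bank1 row2 -> MISS (open row2); precharges=9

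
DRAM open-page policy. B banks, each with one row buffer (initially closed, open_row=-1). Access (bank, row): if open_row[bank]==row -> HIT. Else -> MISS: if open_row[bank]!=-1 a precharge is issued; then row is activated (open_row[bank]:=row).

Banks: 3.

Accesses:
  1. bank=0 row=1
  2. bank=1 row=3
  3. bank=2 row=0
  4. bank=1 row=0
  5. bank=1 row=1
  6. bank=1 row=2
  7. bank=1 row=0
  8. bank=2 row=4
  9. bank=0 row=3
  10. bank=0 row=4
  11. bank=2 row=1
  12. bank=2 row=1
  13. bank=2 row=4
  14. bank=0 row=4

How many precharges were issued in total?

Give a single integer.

Acc 1: bank0 row1 -> MISS (open row1); precharges=0
Acc 2: bank1 row3 -> MISS (open row3); precharges=0
Acc 3: bank2 row0 -> MISS (open row0); precharges=0
Acc 4: bank1 row0 -> MISS (open row0); precharges=1
Acc 5: bank1 row1 -> MISS (open row1); precharges=2
Acc 6: bank1 row2 -> MISS (open row2); precharges=3
Acc 7: bank1 row0 -> MISS (open row0); precharges=4
Acc 8: bank2 row4 -> MISS (open row4); precharges=5
Acc 9: bank0 row3 -> MISS (open row3); precharges=6
Acc 10: bank0 row4 -> MISS (open row4); precharges=7
Acc 11: bank2 row1 -> MISS (open row1); precharges=8
Acc 12: bank2 row1 -> HIT
Acc 13: bank2 row4 -> MISS (open row4); precharges=9
Acc 14: bank0 row4 -> HIT

Answer: 9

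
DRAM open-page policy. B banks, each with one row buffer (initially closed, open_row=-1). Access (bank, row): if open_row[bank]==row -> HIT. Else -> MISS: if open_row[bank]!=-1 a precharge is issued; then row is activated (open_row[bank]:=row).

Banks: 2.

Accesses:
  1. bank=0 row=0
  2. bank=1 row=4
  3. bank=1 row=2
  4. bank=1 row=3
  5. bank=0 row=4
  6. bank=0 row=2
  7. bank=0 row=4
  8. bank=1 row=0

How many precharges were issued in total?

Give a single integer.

Answer: 6

Derivation:
Acc 1: bank0 row0 -> MISS (open row0); precharges=0
Acc 2: bank1 row4 -> MISS (open row4); precharges=0
Acc 3: bank1 row2 -> MISS (open row2); precharges=1
Acc 4: bank1 row3 -> MISS (open row3); precharges=2
Acc 5: bank0 row4 -> MISS (open row4); precharges=3
Acc 6: bank0 row2 -> MISS (open row2); precharges=4
Acc 7: bank0 row4 -> MISS (open row4); precharges=5
Acc 8: bank1 row0 -> MISS (open row0); precharges=6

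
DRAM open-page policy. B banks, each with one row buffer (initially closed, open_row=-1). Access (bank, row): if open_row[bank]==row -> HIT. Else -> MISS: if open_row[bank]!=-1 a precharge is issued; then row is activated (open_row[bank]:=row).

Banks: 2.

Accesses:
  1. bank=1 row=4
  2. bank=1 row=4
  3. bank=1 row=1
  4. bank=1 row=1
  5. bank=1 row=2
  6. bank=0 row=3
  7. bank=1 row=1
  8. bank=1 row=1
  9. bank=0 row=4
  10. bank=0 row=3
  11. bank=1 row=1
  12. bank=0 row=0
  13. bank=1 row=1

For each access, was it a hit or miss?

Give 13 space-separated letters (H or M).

Acc 1: bank1 row4 -> MISS (open row4); precharges=0
Acc 2: bank1 row4 -> HIT
Acc 3: bank1 row1 -> MISS (open row1); precharges=1
Acc 4: bank1 row1 -> HIT
Acc 5: bank1 row2 -> MISS (open row2); precharges=2
Acc 6: bank0 row3 -> MISS (open row3); precharges=2
Acc 7: bank1 row1 -> MISS (open row1); precharges=3
Acc 8: bank1 row1 -> HIT
Acc 9: bank0 row4 -> MISS (open row4); precharges=4
Acc 10: bank0 row3 -> MISS (open row3); precharges=5
Acc 11: bank1 row1 -> HIT
Acc 12: bank0 row0 -> MISS (open row0); precharges=6
Acc 13: bank1 row1 -> HIT

Answer: M H M H M M M H M M H M H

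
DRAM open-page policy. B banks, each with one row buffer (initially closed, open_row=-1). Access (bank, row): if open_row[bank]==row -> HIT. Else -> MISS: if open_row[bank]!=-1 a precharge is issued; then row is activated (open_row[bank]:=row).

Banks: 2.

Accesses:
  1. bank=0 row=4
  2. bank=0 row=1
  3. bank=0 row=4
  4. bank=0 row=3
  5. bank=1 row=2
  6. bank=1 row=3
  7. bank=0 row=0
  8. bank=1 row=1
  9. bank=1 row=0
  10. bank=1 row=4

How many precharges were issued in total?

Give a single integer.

Answer: 8

Derivation:
Acc 1: bank0 row4 -> MISS (open row4); precharges=0
Acc 2: bank0 row1 -> MISS (open row1); precharges=1
Acc 3: bank0 row4 -> MISS (open row4); precharges=2
Acc 4: bank0 row3 -> MISS (open row3); precharges=3
Acc 5: bank1 row2 -> MISS (open row2); precharges=3
Acc 6: bank1 row3 -> MISS (open row3); precharges=4
Acc 7: bank0 row0 -> MISS (open row0); precharges=5
Acc 8: bank1 row1 -> MISS (open row1); precharges=6
Acc 9: bank1 row0 -> MISS (open row0); precharges=7
Acc 10: bank1 row4 -> MISS (open row4); precharges=8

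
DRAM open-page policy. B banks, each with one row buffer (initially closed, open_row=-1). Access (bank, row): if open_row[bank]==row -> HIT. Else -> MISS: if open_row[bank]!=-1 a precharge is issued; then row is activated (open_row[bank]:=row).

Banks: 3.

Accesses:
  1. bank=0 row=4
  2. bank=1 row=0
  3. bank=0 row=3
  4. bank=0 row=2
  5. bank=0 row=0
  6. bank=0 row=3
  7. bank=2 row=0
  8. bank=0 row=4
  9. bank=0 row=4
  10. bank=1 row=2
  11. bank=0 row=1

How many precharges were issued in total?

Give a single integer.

Acc 1: bank0 row4 -> MISS (open row4); precharges=0
Acc 2: bank1 row0 -> MISS (open row0); precharges=0
Acc 3: bank0 row3 -> MISS (open row3); precharges=1
Acc 4: bank0 row2 -> MISS (open row2); precharges=2
Acc 5: bank0 row0 -> MISS (open row0); precharges=3
Acc 6: bank0 row3 -> MISS (open row3); precharges=4
Acc 7: bank2 row0 -> MISS (open row0); precharges=4
Acc 8: bank0 row4 -> MISS (open row4); precharges=5
Acc 9: bank0 row4 -> HIT
Acc 10: bank1 row2 -> MISS (open row2); precharges=6
Acc 11: bank0 row1 -> MISS (open row1); precharges=7

Answer: 7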